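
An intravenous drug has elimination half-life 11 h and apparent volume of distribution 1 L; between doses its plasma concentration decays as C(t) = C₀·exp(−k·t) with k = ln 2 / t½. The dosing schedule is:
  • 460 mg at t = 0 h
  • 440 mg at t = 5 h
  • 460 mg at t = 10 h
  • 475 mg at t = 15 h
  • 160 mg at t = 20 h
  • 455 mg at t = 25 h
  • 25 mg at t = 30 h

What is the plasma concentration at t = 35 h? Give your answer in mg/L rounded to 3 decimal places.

k = ln 2 / 11 = 0.06301 per h
Dose 1 (460 mg at t=0 h): 460·exp(−0.06301·35) = 50.691 mg/L
Dose 2 (440 mg at t=5 h): 440·exp(−0.06301·30) = 66.445 mg/L
Dose 3 (460 mg at t=10 h): 460·exp(−0.06301·25) = 95.192 mg/L
Dose 4 (475 mg at t=15 h): 475·exp(−0.06301·20) = 134.700 mg/L
Dose 5 (160 mg at t=20 h): 160·exp(−0.06301·15) = 62.176 mg/L
Dose 6 (455 mg at t=25 h): 455·exp(−0.06301·10) = 242.297 mg/L
Dose 7 (25 mg at t=30 h): 25·exp(−0.06301·5) = 18.244 mg/L
C(35) = 50.691 + 66.445 + 95.192 + 134.700 + 62.176 + 242.297 + 18.244 = 669.744 mg/L

669.744 mg/L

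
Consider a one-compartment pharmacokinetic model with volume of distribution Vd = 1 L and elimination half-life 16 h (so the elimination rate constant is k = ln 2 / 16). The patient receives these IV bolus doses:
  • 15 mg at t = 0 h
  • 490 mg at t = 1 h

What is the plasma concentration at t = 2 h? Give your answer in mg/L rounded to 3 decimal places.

k = ln 2 / 16 = 0.04332 per h
Dose 1 (15 mg at t=0 h): 15·exp(−0.04332·2) = 13.755 mg/L
Dose 2 (490 mg at t=1 h): 490·exp(−0.04332·1) = 469.226 mg/L
C(2) = 13.755 + 469.226 = 482.981 mg/L

482.981 mg/L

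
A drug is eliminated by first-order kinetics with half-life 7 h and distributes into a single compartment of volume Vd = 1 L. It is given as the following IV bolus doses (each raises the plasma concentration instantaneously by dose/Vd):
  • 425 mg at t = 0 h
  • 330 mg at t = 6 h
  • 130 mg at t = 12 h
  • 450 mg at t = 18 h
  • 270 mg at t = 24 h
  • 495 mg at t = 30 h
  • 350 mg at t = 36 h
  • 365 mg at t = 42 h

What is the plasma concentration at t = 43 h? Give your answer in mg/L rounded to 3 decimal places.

741.726 mg/L

k = ln 2 / 7 = 0.09902 per h
Dose 1 (425 mg at t=0 h): 425·exp(−0.09902·43) = 6.015 mg/L
Dose 2 (330 mg at t=6 h): 330·exp(−0.09902·37) = 8.460 mg/L
Dose 3 (130 mg at t=12 h): 130·exp(−0.09902·31) = 6.037 mg/L
Dose 4 (450 mg at t=18 h): 450·exp(−0.09902·25) = 37.853 mg/L
Dose 5 (270 mg at t=24 h): 270·exp(−0.09902·19) = 41.142 mg/L
Dose 6 (495 mg at t=30 h): 495·exp(−0.09902·13) = 136.631 mg/L
Dose 7 (350 mg at t=36 h): 350·exp(−0.09902·7) = 175.000 mg/L
Dose 8 (365 mg at t=42 h): 365·exp(−0.09902·1) = 330.589 mg/L
C(43) = 6.015 + 8.460 + 6.037 + 37.853 + 41.142 + 136.631 + 175.000 + 330.589 = 741.726 mg/L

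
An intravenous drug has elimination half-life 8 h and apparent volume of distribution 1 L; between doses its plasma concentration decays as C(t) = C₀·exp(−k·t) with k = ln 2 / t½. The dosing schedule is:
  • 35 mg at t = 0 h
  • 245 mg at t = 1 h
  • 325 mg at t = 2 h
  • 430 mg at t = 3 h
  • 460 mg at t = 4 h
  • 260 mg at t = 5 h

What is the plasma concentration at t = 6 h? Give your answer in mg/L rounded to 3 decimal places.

1366.292 mg/L

k = ln 2 / 8 = 0.08664 per h
Dose 1 (35 mg at t=0 h): 35·exp(−0.08664·6) = 20.811 mg/L
Dose 2 (245 mg at t=1 h): 245·exp(−0.08664·5) = 158.863 mg/L
Dose 3 (325 mg at t=2 h): 325·exp(−0.08664·4) = 229.810 mg/L
Dose 4 (430 mg at t=3 h): 430·exp(−0.08664·3) = 331.575 mg/L
Dose 5 (460 mg at t=4 h): 460·exp(−0.08664·2) = 386.812 mg/L
Dose 6 (260 mg at t=5 h): 260·exp(−0.08664·1) = 238.421 mg/L
C(6) = 20.811 + 158.863 + 229.810 + 331.575 + 386.812 + 238.421 = 1366.292 mg/L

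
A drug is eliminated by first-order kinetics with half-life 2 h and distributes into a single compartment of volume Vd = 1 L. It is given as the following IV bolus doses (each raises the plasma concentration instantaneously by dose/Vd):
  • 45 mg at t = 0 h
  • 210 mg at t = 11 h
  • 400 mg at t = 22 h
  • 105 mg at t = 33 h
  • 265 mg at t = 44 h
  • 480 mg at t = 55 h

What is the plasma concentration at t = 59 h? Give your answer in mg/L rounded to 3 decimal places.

k = ln 2 / 2 = 0.34657 per h
Dose 1 (45 mg at t=0 h): 45·exp(−0.34657·59) = 0.000 mg/L
Dose 2 (210 mg at t=11 h): 210·exp(−0.34657·48) = 0.000 mg/L
Dose 3 (400 mg at t=22 h): 400·exp(−0.34657·37) = 0.001 mg/L
Dose 4 (105 mg at t=33 h): 105·exp(−0.34657·26) = 0.013 mg/L
Dose 5 (265 mg at t=44 h): 265·exp(−0.34657·15) = 1.464 mg/L
Dose 6 (480 mg at t=55 h): 480·exp(−0.34657·4) = 120.000 mg/L
C(59) = 0.000 + 0.000 + 0.001 + 0.013 + 1.464 + 120.000 = 121.478 mg/L

121.478 mg/L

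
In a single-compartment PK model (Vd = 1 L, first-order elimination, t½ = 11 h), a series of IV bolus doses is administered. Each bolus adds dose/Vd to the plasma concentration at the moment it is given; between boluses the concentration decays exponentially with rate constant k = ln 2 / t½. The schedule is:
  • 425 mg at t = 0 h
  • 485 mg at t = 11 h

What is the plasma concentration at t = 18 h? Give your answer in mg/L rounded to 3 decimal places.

k = ln 2 / 11 = 0.06301 per h
Dose 1 (425 mg at t=0 h): 425·exp(−0.06301·18) = 136.708 mg/L
Dose 2 (485 mg at t=11 h): 485·exp(−0.06301·7) = 312.016 mg/L
C(18) = 136.708 + 312.016 = 448.724 mg/L

448.724 mg/L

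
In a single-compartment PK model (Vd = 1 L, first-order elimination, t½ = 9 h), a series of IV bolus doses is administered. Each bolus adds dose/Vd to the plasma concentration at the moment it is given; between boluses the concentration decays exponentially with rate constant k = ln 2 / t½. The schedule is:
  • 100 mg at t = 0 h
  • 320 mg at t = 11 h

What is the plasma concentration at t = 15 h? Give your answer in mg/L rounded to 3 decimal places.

266.656 mg/L

k = ln 2 / 9 = 0.07702 per h
Dose 1 (100 mg at t=0 h): 100·exp(−0.07702·15) = 31.498 mg/L
Dose 2 (320 mg at t=11 h): 320·exp(−0.07702·4) = 235.158 mg/L
C(15) = 31.498 + 235.158 = 266.656 mg/L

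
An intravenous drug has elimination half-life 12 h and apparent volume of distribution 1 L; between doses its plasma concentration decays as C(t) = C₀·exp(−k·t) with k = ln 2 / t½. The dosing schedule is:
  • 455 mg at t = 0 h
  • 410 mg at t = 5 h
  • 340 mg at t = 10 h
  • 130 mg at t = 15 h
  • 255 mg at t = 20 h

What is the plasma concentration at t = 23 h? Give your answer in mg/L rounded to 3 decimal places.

k = ln 2 / 12 = 0.05776 per h
Dose 1 (455 mg at t=0 h): 455·exp(−0.05776·23) = 120.514 mg/L
Dose 2 (410 mg at t=5 h): 410·exp(−0.05776·18) = 144.957 mg/L
Dose 3 (340 mg at t=10 h): 340·exp(−0.05776·13) = 160.459 mg/L
Dose 4 (130 mg at t=15 h): 130·exp(−0.05776·8) = 81.895 mg/L
Dose 5 (255 mg at t=20 h): 255·exp(−0.05776·3) = 214.429 mg/L
C(23) = 120.514 + 144.957 + 160.459 + 81.895 + 214.429 = 722.253 mg/L

722.253 mg/L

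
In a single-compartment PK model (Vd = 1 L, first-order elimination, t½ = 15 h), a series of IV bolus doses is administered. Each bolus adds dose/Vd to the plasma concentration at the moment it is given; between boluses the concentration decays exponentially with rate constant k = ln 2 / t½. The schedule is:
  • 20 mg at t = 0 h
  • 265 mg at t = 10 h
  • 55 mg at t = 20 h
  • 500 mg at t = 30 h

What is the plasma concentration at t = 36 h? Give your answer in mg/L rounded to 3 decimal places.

488.677 mg/L

k = ln 2 / 15 = 0.04621 per h
Dose 1 (20 mg at t=0 h): 20·exp(−0.04621·36) = 3.789 mg/L
Dose 2 (265 mg at t=10 h): 265·exp(−0.04621·26) = 79.700 mg/L
Dose 3 (55 mg at t=20 h): 55·exp(−0.04621·16) = 26.258 mg/L
Dose 4 (500 mg at t=30 h): 500·exp(−0.04621·6) = 378.929 mg/L
C(36) = 3.789 + 79.700 + 26.258 + 378.929 = 488.677 mg/L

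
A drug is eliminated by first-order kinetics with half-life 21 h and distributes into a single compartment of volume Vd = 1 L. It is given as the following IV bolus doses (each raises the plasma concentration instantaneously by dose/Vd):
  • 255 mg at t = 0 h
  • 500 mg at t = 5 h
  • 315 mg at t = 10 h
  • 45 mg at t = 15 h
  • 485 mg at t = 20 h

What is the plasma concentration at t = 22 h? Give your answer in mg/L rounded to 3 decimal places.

k = ln 2 / 21 = 0.03301 per h
Dose 1 (255 mg at t=0 h): 255·exp(−0.03301·22) = 123.360 mg/L
Dose 2 (500 mg at t=5 h): 500·exp(−0.03301·17) = 285.285 mg/L
Dose 3 (315 mg at t=10 h): 315·exp(−0.03301·12) = 211.979 mg/L
Dose 4 (45 mg at t=15 h): 45·exp(−0.03301·7) = 35.717 mg/L
Dose 5 (485 mg at t=20 h): 485·exp(−0.03301·2) = 454.017 mg/L
C(22) = 123.360 + 285.285 + 211.979 + 35.717 + 454.017 = 1110.358 mg/L

1110.358 mg/L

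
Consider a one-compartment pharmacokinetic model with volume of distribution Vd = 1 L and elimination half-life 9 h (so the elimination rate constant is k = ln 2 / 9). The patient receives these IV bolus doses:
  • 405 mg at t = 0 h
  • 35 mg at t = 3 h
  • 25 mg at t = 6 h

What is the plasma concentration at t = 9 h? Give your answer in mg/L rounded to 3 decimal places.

244.391 mg/L

k = ln 2 / 9 = 0.07702 per h
Dose 1 (405 mg at t=0 h): 405·exp(−0.07702·9) = 202.500 mg/L
Dose 2 (35 mg at t=3 h): 35·exp(−0.07702·6) = 22.049 mg/L
Dose 3 (25 mg at t=6 h): 25·exp(−0.07702·3) = 19.843 mg/L
C(9) = 202.500 + 22.049 + 19.843 = 244.391 mg/L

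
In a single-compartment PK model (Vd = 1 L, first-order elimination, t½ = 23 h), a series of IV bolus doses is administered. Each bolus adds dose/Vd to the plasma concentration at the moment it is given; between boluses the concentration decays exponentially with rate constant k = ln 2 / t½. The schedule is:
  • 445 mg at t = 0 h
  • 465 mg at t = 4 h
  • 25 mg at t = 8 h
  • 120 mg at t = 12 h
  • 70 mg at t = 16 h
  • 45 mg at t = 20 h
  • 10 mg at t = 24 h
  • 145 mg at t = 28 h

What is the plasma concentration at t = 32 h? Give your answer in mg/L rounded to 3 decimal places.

658.382 mg/L

k = ln 2 / 23 = 0.03014 per h
Dose 1 (445 mg at t=0 h): 445·exp(−0.03014·32) = 169.643 mg/L
Dose 2 (465 mg at t=4 h): 465·exp(−0.03014·28) = 199.978 mg/L
Dose 3 (25 mg at t=8 h): 25·exp(−0.03014·24) = 12.129 mg/L
Dose 4 (120 mg at t=12 h): 120·exp(−0.03014·20) = 65.677 mg/L
Dose 5 (70 mg at t=16 h): 70·exp(−0.03014·16) = 43.220 mg/L
Dose 6 (45 mg at t=20 h): 45·exp(−0.03014·12) = 31.344 mg/L
Dose 7 (10 mg at t=24 h): 10·exp(−0.03014·8) = 7.858 mg/L
Dose 8 (145 mg at t=28 h): 145·exp(−0.03014·4) = 128.533 mg/L
C(32) = 169.643 + 199.978 + 12.129 + 65.677 + 43.220 + 31.344 + 7.858 + 128.533 = 658.382 mg/L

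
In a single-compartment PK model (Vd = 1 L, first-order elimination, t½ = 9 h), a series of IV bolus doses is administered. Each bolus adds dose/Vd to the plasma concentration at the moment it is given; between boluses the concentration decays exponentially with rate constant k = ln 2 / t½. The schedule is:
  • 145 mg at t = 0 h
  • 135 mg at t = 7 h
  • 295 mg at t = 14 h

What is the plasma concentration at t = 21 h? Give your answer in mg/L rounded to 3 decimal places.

246.761 mg/L

k = ln 2 / 9 = 0.07702 per h
Dose 1 (145 mg at t=0 h): 145·exp(−0.07702·21) = 28.772 mg/L
Dose 2 (135 mg at t=7 h): 135·exp(−0.07702·14) = 45.927 mg/L
Dose 3 (295 mg at t=14 h): 295·exp(−0.07702·7) = 172.063 mg/L
C(21) = 28.772 + 45.927 + 172.063 = 246.761 mg/L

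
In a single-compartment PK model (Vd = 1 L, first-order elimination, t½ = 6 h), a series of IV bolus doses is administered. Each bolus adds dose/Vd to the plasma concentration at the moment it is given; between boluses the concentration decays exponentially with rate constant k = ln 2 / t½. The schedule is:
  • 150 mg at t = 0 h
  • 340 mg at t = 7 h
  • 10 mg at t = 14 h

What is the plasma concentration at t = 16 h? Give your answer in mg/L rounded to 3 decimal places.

k = ln 2 / 6 = 0.11552 per h
Dose 1 (150 mg at t=0 h): 150·exp(−0.11552·16) = 23.624 mg/L
Dose 2 (340 mg at t=7 h): 340·exp(−0.11552·9) = 120.208 mg/L
Dose 3 (10 mg at t=14 h): 10·exp(−0.11552·2) = 7.937 mg/L
C(16) = 23.624 + 120.208 + 7.937 = 151.769 mg/L

151.769 mg/L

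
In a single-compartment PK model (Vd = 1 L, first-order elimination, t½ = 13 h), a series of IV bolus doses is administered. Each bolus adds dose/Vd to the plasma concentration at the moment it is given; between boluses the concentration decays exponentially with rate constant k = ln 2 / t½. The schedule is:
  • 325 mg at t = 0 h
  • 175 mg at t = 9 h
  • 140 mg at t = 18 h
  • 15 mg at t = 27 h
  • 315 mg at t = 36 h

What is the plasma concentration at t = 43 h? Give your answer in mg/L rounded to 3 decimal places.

k = ln 2 / 13 = 0.05332 per h
Dose 1 (325 mg at t=0 h): 325·exp(−0.05332·43) = 32.822 mg/L
Dose 2 (175 mg at t=9 h): 175·exp(−0.05332·34) = 28.558 mg/L
Dose 3 (140 mg at t=18 h): 140·exp(−0.05332·25) = 36.917 mg/L
Dose 4 (15 mg at t=27 h): 15·exp(−0.05332·16) = 6.391 mg/L
Dose 5 (315 mg at t=36 h): 315·exp(−0.05332·7) = 216.879 mg/L
C(43) = 32.822 + 28.558 + 36.917 + 6.391 + 216.879 = 321.568 mg/L

321.568 mg/L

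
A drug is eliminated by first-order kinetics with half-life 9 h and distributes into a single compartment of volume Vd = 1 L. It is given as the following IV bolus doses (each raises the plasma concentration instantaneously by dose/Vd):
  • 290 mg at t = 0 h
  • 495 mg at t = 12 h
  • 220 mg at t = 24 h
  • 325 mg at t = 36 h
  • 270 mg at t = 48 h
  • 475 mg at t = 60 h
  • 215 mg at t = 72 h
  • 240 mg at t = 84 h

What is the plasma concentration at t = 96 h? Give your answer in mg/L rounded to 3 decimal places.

k = ln 2 / 9 = 0.07702 per h
Dose 1 (290 mg at t=0 h): 290·exp(−0.07702·96) = 0.178 mg/L
Dose 2 (495 mg at t=12 h): 495·exp(−0.07702·84) = 0.767 mg/L
Dose 3 (220 mg at t=24 h): 220·exp(−0.07702·72) = 0.859 mg/L
Dose 4 (325 mg at t=36 h): 325·exp(−0.07702·60) = 3.199 mg/L
Dose 5 (270 mg at t=48 h): 270·exp(−0.07702·48) = 6.697 mg/L
Dose 6 (475 mg at t=60 h): 475·exp(−0.07702·36) = 29.688 mg/L
Dose 7 (215 mg at t=72 h): 215·exp(−0.07702·24) = 33.860 mg/L
Dose 8 (240 mg at t=84 h): 240·exp(−0.07702·12) = 95.244 mg/L
C(96) = 0.178 + 0.767 + 0.859 + 3.199 + 6.697 + 29.688 + 33.860 + 95.244 = 170.493 mg/L

170.493 mg/L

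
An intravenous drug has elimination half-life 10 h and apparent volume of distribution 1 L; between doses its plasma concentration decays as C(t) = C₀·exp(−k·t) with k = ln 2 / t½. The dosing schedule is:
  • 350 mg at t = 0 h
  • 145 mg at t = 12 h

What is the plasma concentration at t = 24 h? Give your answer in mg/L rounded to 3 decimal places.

129.428 mg/L

k = ln 2 / 10 = 0.06931 per h
Dose 1 (350 mg at t=0 h): 350·exp(−0.06931·24) = 66.313 mg/L
Dose 2 (145 mg at t=12 h): 145·exp(−0.06931·12) = 63.115 mg/L
C(24) = 66.313 + 63.115 = 129.428 mg/L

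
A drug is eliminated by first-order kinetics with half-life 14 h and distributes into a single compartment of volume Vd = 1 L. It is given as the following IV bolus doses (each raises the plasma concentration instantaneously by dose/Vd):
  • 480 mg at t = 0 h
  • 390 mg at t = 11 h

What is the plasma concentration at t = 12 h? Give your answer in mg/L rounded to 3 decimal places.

636.143 mg/L

k = ln 2 / 14 = 0.04951 per h
Dose 1 (480 mg at t=0 h): 480·exp(−0.04951·12) = 264.981 mg/L
Dose 2 (390 mg at t=11 h): 390·exp(−0.04951·1) = 371.161 mg/L
C(12) = 264.981 + 371.161 = 636.143 mg/L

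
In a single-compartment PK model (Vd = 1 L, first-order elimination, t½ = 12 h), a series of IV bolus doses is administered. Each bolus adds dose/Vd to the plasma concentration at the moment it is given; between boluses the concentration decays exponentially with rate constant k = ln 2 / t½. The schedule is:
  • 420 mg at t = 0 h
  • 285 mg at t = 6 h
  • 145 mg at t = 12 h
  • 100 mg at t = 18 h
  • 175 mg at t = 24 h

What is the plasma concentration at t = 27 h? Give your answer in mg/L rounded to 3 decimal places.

440.607 mg/L

k = ln 2 / 12 = 0.05776 per h
Dose 1 (420 mg at t=0 h): 420·exp(−0.05776·27) = 88.294 mg/L
Dose 2 (285 mg at t=6 h): 285·exp(−0.05776·21) = 84.731 mg/L
Dose 3 (145 mg at t=12 h): 145·exp(−0.05776·15) = 60.965 mg/L
Dose 4 (100 mg at t=18 h): 100·exp(−0.05776·9) = 59.460 mg/L
Dose 5 (175 mg at t=24 h): 175·exp(−0.05776·3) = 147.157 mg/L
C(27) = 88.294 + 84.731 + 60.965 + 59.460 + 147.157 = 440.607 mg/L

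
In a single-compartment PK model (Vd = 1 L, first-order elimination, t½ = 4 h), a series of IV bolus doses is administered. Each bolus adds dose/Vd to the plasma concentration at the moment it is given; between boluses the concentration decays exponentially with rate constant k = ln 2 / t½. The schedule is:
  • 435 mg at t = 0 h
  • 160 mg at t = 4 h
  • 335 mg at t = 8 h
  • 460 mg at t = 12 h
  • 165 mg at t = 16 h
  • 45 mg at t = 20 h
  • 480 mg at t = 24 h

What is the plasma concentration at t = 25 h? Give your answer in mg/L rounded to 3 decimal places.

533.115 mg/L

k = ln 2 / 4 = 0.17329 per h
Dose 1 (435 mg at t=0 h): 435·exp(−0.17329·25) = 5.715 mg/L
Dose 2 (160 mg at t=4 h): 160·exp(−0.17329·21) = 4.204 mg/L
Dose 3 (335 mg at t=8 h): 335·exp(−0.17329·17) = 17.606 mg/L
Dose 4 (460 mg at t=12 h): 460·exp(−0.17329·13) = 48.352 mg/L
Dose 5 (165 mg at t=16 h): 165·exp(−0.17329·9) = 34.687 mg/L
Dose 6 (45 mg at t=20 h): 45·exp(−0.17329·5) = 18.920 mg/L
Dose 7 (480 mg at t=24 h): 480·exp(−0.17329·1) = 403.630 mg/L
C(25) = 5.715 + 4.204 + 17.606 + 48.352 + 34.687 + 18.920 + 403.630 = 533.115 mg/L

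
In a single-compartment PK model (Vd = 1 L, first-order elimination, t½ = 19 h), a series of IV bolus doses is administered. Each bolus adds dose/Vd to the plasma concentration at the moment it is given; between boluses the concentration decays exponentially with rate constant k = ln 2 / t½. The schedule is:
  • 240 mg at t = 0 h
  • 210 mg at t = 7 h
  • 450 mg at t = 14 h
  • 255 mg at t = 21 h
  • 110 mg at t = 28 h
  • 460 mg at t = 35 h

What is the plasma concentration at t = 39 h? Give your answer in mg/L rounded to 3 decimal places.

k = ln 2 / 19 = 0.03648 per h
Dose 1 (240 mg at t=0 h): 240·exp(−0.03648·39) = 57.851 mg/L
Dose 2 (210 mg at t=7 h): 210·exp(−0.03648·32) = 65.346 mg/L
Dose 3 (450 mg at t=14 h): 450·exp(−0.03648·25) = 180.768 mg/L
Dose 4 (255 mg at t=21 h): 255·exp(−0.03648·18) = 132.237 mg/L
Dose 5 (110 mg at t=28 h): 110·exp(−0.03648·11) = 73.640 mg/L
Dose 6 (460 mg at t=35 h): 460·exp(−0.03648·4) = 397.542 mg/L
C(39) = 57.851 + 65.346 + 180.768 + 132.237 + 73.640 + 397.542 = 907.384 mg/L

907.384 mg/L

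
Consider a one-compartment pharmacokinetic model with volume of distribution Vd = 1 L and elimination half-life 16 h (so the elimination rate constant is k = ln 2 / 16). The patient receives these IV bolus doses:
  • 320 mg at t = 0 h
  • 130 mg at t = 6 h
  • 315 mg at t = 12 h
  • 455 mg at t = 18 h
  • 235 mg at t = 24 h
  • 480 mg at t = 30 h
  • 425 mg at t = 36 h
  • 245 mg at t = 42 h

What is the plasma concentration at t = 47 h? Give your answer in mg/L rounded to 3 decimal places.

k = ln 2 / 16 = 0.04332 per h
Dose 1 (320 mg at t=0 h): 320·exp(−0.04332·47) = 41.771 mg/L
Dose 2 (130 mg at t=6 h): 130·exp(−0.04332·41) = 22.007 mg/L
Dose 3 (315 mg at t=12 h): 315·exp(−0.04332·35) = 69.152 mg/L
Dose 4 (455 mg at t=18 h): 455·exp(−0.04332·29) = 129.537 mg/L
Dose 5 (235 mg at t=24 h): 235·exp(−0.04332·23) = 86.764 mg/L
Dose 6 (480 mg at t=30 h): 480·exp(−0.04332·17) = 229.825 mg/L
Dose 7 (425 mg at t=36 h): 425·exp(−0.04332·11) = 263.895 mg/L
Dose 8 (245 mg at t=42 h): 245·exp(−0.04332·5) = 197.285 mg/L
C(47) = 41.771 + 22.007 + 69.152 + 129.537 + 86.764 + 229.825 + 263.895 + 197.285 = 1040.235 mg/L

1040.235 mg/L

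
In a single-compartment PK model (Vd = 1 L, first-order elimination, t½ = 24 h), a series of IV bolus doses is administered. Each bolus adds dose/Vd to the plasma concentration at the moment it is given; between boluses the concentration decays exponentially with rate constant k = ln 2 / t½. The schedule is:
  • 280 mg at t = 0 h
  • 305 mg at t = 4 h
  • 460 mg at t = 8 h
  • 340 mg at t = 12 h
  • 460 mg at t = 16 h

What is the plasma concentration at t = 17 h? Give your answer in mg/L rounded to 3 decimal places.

k = ln 2 / 24 = 0.02888 per h
Dose 1 (280 mg at t=0 h): 280·exp(−0.02888·17) = 171.367 mg/L
Dose 2 (305 mg at t=4 h): 305·exp(−0.02888·13) = 209.528 mg/L
Dose 3 (460 mg at t=8 h): 460·exp(−0.02888·9) = 354.708 mg/L
Dose 4 (340 mg at t=12 h): 340·exp(−0.02888·5) = 294.282 mg/L
Dose 5 (460 mg at t=16 h): 460·exp(−0.02888·1) = 446.905 mg/L
C(17) = 171.367 + 209.528 + 354.708 + 294.282 + 446.905 = 1476.791 mg/L

1476.791 mg/L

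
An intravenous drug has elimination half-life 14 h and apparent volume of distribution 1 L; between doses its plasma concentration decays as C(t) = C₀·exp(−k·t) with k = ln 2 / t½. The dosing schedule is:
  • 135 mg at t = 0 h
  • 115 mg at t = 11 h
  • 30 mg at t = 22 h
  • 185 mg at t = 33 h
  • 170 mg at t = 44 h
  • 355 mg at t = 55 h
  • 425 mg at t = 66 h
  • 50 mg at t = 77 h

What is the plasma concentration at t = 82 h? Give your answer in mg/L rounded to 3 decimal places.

k = ln 2 / 14 = 0.04951 per h
Dose 1 (135 mg at t=0 h): 135·exp(−0.04951·82) = 2.329 mg/L
Dose 2 (115 mg at t=11 h): 115·exp(−0.04951·71) = 3.420 mg/L
Dose 3 (30 mg at t=22 h): 30·exp(−0.04951·60) = 1.538 mg/L
Dose 4 (185 mg at t=33 h): 185·exp(−0.04951·49) = 16.352 mg/L
Dose 5 (170 mg at t=44 h): 170·exp(−0.04951·38) = 25.904 mg/L
Dose 6 (355 mg at t=55 h): 355·exp(−0.04951·27) = 93.255 mg/L
Dose 7 (425 mg at t=66 h): 425·exp(−0.04951·16) = 192.466 mg/L
Dose 8 (50 mg at t=77 h): 50·exp(−0.04951·5) = 39.035 mg/L
C(82) = 2.329 + 3.420 + 1.538 + 16.352 + 25.904 + 93.255 + 192.466 + 39.035 = 374.299 mg/L

374.299 mg/L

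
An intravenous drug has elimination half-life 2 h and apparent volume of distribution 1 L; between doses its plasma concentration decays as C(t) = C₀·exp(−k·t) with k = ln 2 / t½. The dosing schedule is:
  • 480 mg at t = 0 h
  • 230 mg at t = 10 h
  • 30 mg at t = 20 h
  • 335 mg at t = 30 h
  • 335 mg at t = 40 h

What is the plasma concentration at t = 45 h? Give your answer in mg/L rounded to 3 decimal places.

k = ln 2 / 2 = 0.34657 per h
Dose 1 (480 mg at t=0 h): 480·exp(−0.34657·45) = 0.000 mg/L
Dose 2 (230 mg at t=10 h): 230·exp(−0.34657·35) = 0.001 mg/L
Dose 3 (30 mg at t=20 h): 30·exp(−0.34657·25) = 0.005 mg/L
Dose 4 (335 mg at t=30 h): 335·exp(−0.34657·15) = 1.851 mg/L
Dose 5 (335 mg at t=40 h): 335·exp(−0.34657·5) = 59.220 mg/L
C(45) = 0.000 + 0.001 + 0.005 + 1.851 + 59.220 = 61.077 mg/L

61.077 mg/L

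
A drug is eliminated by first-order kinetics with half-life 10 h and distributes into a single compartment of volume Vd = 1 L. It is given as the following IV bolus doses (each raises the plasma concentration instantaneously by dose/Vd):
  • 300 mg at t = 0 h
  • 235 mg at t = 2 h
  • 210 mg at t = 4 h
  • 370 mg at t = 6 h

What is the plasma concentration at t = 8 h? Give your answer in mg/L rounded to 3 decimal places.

808.601 mg/L

k = ln 2 / 10 = 0.06931 per h
Dose 1 (300 mg at t=0 h): 300·exp(−0.06931·8) = 172.305 mg/L
Dose 2 (235 mg at t=2 h): 235·exp(−0.06931·6) = 155.042 mg/L
Dose 3 (210 mg at t=4 h): 210·exp(−0.06931·4) = 159.150 mg/L
Dose 4 (370 mg at t=6 h): 370·exp(−0.06931·2) = 322.104 mg/L
C(8) = 172.305 + 155.042 + 159.150 + 322.104 = 808.601 mg/L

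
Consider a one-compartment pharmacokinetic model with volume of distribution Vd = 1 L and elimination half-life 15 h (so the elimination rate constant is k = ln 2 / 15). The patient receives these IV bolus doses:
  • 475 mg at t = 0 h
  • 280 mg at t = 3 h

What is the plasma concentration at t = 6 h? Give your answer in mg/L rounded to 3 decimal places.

603.737 mg/L

k = ln 2 / 15 = 0.04621 per h
Dose 1 (475 mg at t=0 h): 475·exp(−0.04621·6) = 359.983 mg/L
Dose 2 (280 mg at t=3 h): 280·exp(−0.04621·3) = 243.754 mg/L
C(6) = 359.983 + 243.754 = 603.737 mg/L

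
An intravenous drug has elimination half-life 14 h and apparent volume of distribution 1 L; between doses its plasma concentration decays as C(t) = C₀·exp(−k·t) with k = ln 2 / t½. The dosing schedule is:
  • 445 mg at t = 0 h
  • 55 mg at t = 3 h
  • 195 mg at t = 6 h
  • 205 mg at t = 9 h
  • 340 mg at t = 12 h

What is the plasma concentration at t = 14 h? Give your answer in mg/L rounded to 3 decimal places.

853.620 mg/L

k = ln 2 / 14 = 0.04951 per h
Dose 1 (445 mg at t=0 h): 445·exp(−0.04951·14) = 222.500 mg/L
Dose 2 (55 mg at t=3 h): 55·exp(−0.04951·11) = 31.904 mg/L
Dose 3 (195 mg at t=6 h): 195·exp(−0.04951·8) = 131.225 mg/L
Dose 4 (205 mg at t=9 h): 205·exp(−0.04951·5) = 160.045 mg/L
Dose 5 (340 mg at t=12 h): 340·exp(−0.04951·2) = 307.946 mg/L
C(14) = 222.500 + 31.904 + 131.225 + 160.045 + 307.946 = 853.620 mg/L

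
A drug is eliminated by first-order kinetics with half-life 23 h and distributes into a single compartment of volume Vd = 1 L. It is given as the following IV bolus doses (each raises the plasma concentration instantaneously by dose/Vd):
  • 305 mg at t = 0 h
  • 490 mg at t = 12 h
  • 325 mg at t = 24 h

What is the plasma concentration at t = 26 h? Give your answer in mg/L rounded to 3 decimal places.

k = ln 2 / 23 = 0.03014 per h
Dose 1 (305 mg at t=0 h): 305·exp(−0.03014·26) = 139.317 mg/L
Dose 2 (490 mg at t=12 h): 490·exp(−0.03014·14) = 321.337 mg/L
Dose 3 (325 mg at t=24 h): 325·exp(−0.03014·2) = 305.990 mg/L
C(26) = 139.317 + 321.337 + 305.990 = 766.644 mg/L

766.644 mg/L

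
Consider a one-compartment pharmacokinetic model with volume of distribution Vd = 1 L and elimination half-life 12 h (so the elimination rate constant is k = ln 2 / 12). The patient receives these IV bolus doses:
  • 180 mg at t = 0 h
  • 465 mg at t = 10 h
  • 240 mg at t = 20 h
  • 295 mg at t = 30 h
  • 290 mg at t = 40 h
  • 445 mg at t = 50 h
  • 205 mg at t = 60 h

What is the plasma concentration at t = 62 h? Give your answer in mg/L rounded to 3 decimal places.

582.264 mg/L

k = ln 2 / 12 = 0.05776 per h
Dose 1 (180 mg at t=0 h): 180·exp(−0.05776·62) = 5.011 mg/L
Dose 2 (465 mg at t=10 h): 465·exp(−0.05776·52) = 23.067 mg/L
Dose 3 (240 mg at t=20 h): 240·exp(−0.05776·42) = 21.213 mg/L
Dose 4 (295 mg at t=30 h): 295·exp(−0.05776·32) = 46.460 mg/L
Dose 5 (290 mg at t=40 h): 290·exp(−0.05776·22) = 81.378 mg/L
Dose 6 (445 mg at t=50 h): 445·exp(−0.05776·12) = 222.500 mg/L
Dose 7 (205 mg at t=60 h): 205·exp(−0.05776·2) = 182.634 mg/L
C(62) = 5.011 + 23.067 + 21.213 + 46.460 + 81.378 + 222.500 + 182.634 = 582.264 mg/L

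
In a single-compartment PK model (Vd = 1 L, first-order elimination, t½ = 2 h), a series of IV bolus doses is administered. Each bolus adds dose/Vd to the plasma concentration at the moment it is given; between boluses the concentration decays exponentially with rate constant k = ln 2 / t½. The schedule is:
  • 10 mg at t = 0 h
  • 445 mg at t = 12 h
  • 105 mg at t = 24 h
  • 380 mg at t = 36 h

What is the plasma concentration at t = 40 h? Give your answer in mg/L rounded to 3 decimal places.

95.437 mg/L

k = ln 2 / 2 = 0.34657 per h
Dose 1 (10 mg at t=0 h): 10·exp(−0.34657·40) = 0.000 mg/L
Dose 2 (445 mg at t=12 h): 445·exp(−0.34657·28) = 0.027 mg/L
Dose 3 (105 mg at t=24 h): 105·exp(−0.34657·16) = 0.410 mg/L
Dose 4 (380 mg at t=36 h): 380·exp(−0.34657·4) = 95.000 mg/L
C(40) = 0.000 + 0.027 + 0.410 + 95.000 = 95.437 mg/L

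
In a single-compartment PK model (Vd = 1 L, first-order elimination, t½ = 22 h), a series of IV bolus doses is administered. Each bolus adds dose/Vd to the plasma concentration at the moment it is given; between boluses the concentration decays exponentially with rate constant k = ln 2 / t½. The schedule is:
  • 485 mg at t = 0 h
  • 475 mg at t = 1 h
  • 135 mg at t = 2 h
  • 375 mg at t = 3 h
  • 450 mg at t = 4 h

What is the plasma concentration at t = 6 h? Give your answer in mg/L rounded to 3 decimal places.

1689.941 mg/L

k = ln 2 / 22 = 0.03151 per h
Dose 1 (485 mg at t=0 h): 485·exp(−0.03151·6) = 401.460 mg/L
Dose 2 (475 mg at t=1 h): 475·exp(−0.03151·5) = 405.768 mg/L
Dose 3 (135 mg at t=2 h): 135·exp(−0.03151·4) = 119.015 mg/L
Dose 4 (375 mg at t=3 h): 375·exp(−0.03151·3) = 341.179 mg/L
Dose 5 (450 mg at t=4 h): 450·exp(−0.03151·2) = 422.519 mg/L
C(6) = 401.460 + 405.768 + 119.015 + 341.179 + 422.519 = 1689.941 mg/L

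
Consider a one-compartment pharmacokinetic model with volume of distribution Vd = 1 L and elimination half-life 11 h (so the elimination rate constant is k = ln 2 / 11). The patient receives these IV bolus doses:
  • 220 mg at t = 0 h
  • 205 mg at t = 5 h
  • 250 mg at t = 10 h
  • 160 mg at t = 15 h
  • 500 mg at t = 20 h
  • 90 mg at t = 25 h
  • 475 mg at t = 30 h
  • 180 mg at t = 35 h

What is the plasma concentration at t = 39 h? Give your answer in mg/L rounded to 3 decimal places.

k = ln 2 / 11 = 0.06301 per h
Dose 1 (220 mg at t=0 h): 220·exp(−0.06301·39) = 18.842 mg/L
Dose 2 (205 mg at t=5 h): 205·exp(−0.06301·34) = 24.060 mg/L
Dose 3 (250 mg at t=10 h): 250·exp(−0.06301·29) = 40.208 mg/L
Dose 4 (160 mg at t=15 h): 160·exp(−0.06301·24) = 35.264 mg/L
Dose 5 (500 mg at t=20 h): 500·exp(−0.06301·19) = 151.011 mg/L
Dose 6 (90 mg at t=25 h): 90·exp(−0.06301·14) = 37.249 mg/L
Dose 7 (475 mg at t=30 h): 475·exp(−0.06301·9) = 269.399 mg/L
Dose 8 (180 mg at t=35 h): 180·exp(−0.06301·4) = 139.897 mg/L
C(39) = 18.842 + 24.060 + 40.208 + 35.264 + 151.011 + 37.249 + 269.399 + 139.897 = 715.930 mg/L

715.930 mg/L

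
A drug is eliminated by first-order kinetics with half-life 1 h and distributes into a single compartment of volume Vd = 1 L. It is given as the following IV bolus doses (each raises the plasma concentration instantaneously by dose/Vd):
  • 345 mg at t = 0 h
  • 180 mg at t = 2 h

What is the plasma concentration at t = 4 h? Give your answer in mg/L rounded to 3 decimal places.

k = ln 2 / 1 = 0.69315 per h
Dose 1 (345 mg at t=0 h): 345·exp(−0.69315·4) = 21.562 mg/L
Dose 2 (180 mg at t=2 h): 180·exp(−0.69315·2) = 45.000 mg/L
C(4) = 21.562 + 45.000 = 66.562 mg/L

66.562 mg/L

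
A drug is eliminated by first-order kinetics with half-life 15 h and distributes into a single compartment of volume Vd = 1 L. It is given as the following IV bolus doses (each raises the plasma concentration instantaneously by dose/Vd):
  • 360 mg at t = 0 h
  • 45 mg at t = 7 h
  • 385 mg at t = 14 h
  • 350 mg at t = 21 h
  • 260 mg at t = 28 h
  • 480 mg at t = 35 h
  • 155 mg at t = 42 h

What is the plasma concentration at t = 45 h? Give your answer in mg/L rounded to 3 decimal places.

k = ln 2 / 15 = 0.04621 per h
Dose 1 (360 mg at t=0 h): 360·exp(−0.04621·45) = 45.000 mg/L
Dose 2 (45 mg at t=7 h): 45·exp(−0.04621·38) = 7.773 mg/L
Dose 3 (385 mg at t=14 h): 385·exp(−0.04621·31) = 91.904 mg/L
Dose 4 (350 mg at t=21 h): 350·exp(−0.04621·24) = 115.457 mg/L
Dose 5 (260 mg at t=28 h): 260·exp(−0.04621·17) = 118.524 mg/L
Dose 6 (480 mg at t=35 h): 480·exp(−0.04621·10) = 302.381 mg/L
Dose 7 (155 mg at t=42 h): 155·exp(−0.04621·3) = 134.935 mg/L
C(45) = 45.000 + 7.773 + 91.904 + 115.457 + 118.524 + 302.381 + 134.935 = 815.974 mg/L

815.974 mg/L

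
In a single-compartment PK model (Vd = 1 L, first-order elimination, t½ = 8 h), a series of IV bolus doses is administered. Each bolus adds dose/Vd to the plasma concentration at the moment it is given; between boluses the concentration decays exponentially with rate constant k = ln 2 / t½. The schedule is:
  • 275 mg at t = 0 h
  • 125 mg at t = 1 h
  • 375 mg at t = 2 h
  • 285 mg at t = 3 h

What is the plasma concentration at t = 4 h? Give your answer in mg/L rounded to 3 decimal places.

867.525 mg/L

k = ln 2 / 8 = 0.08664 per h
Dose 1 (275 mg at t=0 h): 275·exp(−0.08664·4) = 194.454 mg/L
Dose 2 (125 mg at t=1 h): 125·exp(−0.08664·3) = 96.388 mg/L
Dose 3 (375 mg at t=2 h): 375·exp(−0.08664·2) = 315.336 mg/L
Dose 4 (285 mg at t=3 h): 285·exp(−0.08664·1) = 261.346 mg/L
C(4) = 194.454 + 96.388 + 315.336 + 261.346 = 867.525 mg/L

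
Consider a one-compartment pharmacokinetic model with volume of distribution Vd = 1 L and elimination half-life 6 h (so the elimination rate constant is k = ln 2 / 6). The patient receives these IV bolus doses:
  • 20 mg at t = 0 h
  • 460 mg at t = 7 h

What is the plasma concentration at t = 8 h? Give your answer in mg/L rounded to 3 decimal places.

k = ln 2 / 6 = 0.11552 per h
Dose 1 (20 mg at t=0 h): 20·exp(−0.11552·8) = 7.937 mg/L
Dose 2 (460 mg at t=7 h): 460·exp(−0.11552·1) = 409.813 mg/L
C(8) = 7.937 + 409.813 = 417.750 mg/L

417.750 mg/L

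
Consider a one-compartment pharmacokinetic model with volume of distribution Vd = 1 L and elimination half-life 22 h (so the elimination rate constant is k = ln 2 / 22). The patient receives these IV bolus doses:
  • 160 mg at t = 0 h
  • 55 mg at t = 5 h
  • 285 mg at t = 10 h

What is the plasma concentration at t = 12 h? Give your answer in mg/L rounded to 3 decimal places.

421.338 mg/L

k = ln 2 / 22 = 0.03151 per h
Dose 1 (160 mg at t=0 h): 160·exp(−0.03151·12) = 109.628 mg/L
Dose 2 (55 mg at t=5 h): 55·exp(−0.03151·7) = 44.114 mg/L
Dose 3 (285 mg at t=10 h): 285·exp(−0.03151·2) = 267.595 mg/L
C(12) = 109.628 + 44.114 + 267.595 = 421.338 mg/L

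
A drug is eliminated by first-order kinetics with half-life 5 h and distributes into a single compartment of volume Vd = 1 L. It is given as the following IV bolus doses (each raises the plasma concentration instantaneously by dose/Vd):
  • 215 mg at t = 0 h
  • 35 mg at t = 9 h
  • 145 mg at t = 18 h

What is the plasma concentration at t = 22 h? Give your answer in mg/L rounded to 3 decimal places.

99.237 mg/L

k = ln 2 / 5 = 0.13863 per h
Dose 1 (215 mg at t=0 h): 215·exp(−0.13863·22) = 10.184 mg/L
Dose 2 (35 mg at t=9 h): 35·exp(−0.13863·13) = 5.773 mg/L
Dose 3 (145 mg at t=18 h): 145·exp(−0.13863·4) = 83.281 mg/L
C(22) = 10.184 + 5.773 + 83.281 = 99.237 mg/L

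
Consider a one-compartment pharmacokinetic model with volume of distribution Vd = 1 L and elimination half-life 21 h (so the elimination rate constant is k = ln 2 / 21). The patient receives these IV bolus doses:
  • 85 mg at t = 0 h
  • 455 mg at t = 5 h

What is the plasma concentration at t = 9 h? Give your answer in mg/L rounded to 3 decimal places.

461.879 mg/L

k = ln 2 / 21 = 0.03301 per h
Dose 1 (85 mg at t=0 h): 85·exp(−0.03301·9) = 63.155 mg/L
Dose 2 (455 mg at t=5 h): 455·exp(−0.03301·4) = 398.724 mg/L
C(9) = 63.155 + 398.724 = 461.879 mg/L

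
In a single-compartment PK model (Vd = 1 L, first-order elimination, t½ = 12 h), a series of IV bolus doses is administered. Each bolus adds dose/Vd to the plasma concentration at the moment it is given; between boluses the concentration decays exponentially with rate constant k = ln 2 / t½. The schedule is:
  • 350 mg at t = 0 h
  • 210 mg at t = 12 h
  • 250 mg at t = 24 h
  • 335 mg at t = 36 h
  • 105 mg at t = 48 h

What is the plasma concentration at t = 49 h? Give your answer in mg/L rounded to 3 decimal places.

361.622 mg/L

k = ln 2 / 12 = 0.05776 per h
Dose 1 (350 mg at t=0 h): 350·exp(−0.05776·49) = 20.647 mg/L
Dose 2 (210 mg at t=12 h): 210·exp(−0.05776·37) = 24.777 mg/L
Dose 3 (250 mg at t=24 h): 250·exp(−0.05776·25) = 58.992 mg/L
Dose 4 (335 mg at t=36 h): 335·exp(−0.05776·13) = 158.099 mg/L
Dose 5 (105 mg at t=48 h): 105·exp(−0.05776·1) = 99.107 mg/L
C(49) = 20.647 + 24.777 + 58.992 + 158.099 + 99.107 = 361.622 mg/L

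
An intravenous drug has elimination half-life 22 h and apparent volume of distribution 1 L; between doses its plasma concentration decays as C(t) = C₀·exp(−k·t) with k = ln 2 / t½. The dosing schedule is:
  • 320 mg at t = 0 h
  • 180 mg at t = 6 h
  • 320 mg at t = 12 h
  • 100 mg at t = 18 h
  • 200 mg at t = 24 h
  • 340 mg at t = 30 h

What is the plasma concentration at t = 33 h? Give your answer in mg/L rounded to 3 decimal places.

k = ln 2 / 22 = 0.03151 per h
Dose 1 (320 mg at t=0 h): 320·exp(−0.03151·33) = 113.137 mg/L
Dose 2 (180 mg at t=6 h): 180·exp(−0.03151·27) = 76.882 mg/L
Dose 3 (320 mg at t=12 h): 320·exp(−0.03151·21) = 165.121 mg/L
Dose 4 (100 mg at t=18 h): 100·exp(−0.03151·15) = 62.338 mg/L
Dose 5 (200 mg at t=24 h): 200·exp(−0.03151·9) = 150.620 mg/L
Dose 6 (340 mg at t=30 h): 340·exp(−0.03151·3) = 309.335 mg/L
C(33) = 113.137 + 76.882 + 165.121 + 62.338 + 150.620 + 309.335 = 877.433 mg/L

877.433 mg/L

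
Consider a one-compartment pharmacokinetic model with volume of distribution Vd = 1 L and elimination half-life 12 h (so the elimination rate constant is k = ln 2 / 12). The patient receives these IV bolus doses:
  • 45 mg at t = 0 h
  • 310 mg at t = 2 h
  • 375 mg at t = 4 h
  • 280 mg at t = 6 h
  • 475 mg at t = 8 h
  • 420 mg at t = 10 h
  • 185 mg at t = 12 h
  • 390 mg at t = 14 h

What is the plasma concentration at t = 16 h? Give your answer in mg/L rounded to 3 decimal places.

1591.093 mg/L

k = ln 2 / 12 = 0.05776 per h
Dose 1 (45 mg at t=0 h): 45·exp(−0.05776·16) = 17.858 mg/L
Dose 2 (310 mg at t=2 h): 310·exp(−0.05776·14) = 138.089 mg/L
Dose 3 (375 mg at t=4 h): 375·exp(−0.05776·12) = 187.500 mg/L
Dose 4 (280 mg at t=6 h): 280·exp(−0.05776·10) = 157.145 mg/L
Dose 5 (475 mg at t=8 h): 475·exp(−0.05776·8) = 299.231 mg/L
Dose 6 (420 mg at t=10 h): 420·exp(−0.05776·6) = 296.985 mg/L
Dose 7 (185 mg at t=12 h): 185·exp(−0.05776·4) = 146.835 mg/L
Dose 8 (390 mg at t=14 h): 390·exp(−0.05776·2) = 347.451 mg/L
C(16) = 17.858 + 138.089 + 187.500 + 157.145 + 299.231 + 296.985 + 146.835 + 347.451 = 1591.093 mg/L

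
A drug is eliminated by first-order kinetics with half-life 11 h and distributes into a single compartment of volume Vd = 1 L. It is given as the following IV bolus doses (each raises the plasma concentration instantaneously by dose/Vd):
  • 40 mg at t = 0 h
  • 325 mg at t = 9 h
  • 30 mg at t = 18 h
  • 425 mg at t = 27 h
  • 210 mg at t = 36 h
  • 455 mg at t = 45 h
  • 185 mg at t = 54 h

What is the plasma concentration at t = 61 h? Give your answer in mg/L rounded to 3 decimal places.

k = ln 2 / 11 = 0.06301 per h
Dose 1 (40 mg at t=0 h): 40·exp(−0.06301·61) = 0.856 mg/L
Dose 2 (325 mg at t=9 h): 325·exp(−0.06301·52) = 12.270 mg/L
Dose 3 (30 mg at t=18 h): 30·exp(−0.06301·43) = 1.997 mg/L
Dose 4 (425 mg at t=27 h): 425·exp(−0.06301·34) = 49.881 mg/L
Dose 5 (210 mg at t=36 h): 210·exp(−0.06301·25) = 43.457 mg/L
Dose 6 (455 mg at t=45 h): 455·exp(−0.06301·16) = 166.016 mg/L
Dose 7 (185 mg at t=54 h): 185·exp(−0.06301·7) = 119.017 mg/L
C(61) = 0.856 + 12.270 + 1.997 + 49.881 + 43.457 + 166.016 + 119.017 = 393.493 mg/L

393.493 mg/L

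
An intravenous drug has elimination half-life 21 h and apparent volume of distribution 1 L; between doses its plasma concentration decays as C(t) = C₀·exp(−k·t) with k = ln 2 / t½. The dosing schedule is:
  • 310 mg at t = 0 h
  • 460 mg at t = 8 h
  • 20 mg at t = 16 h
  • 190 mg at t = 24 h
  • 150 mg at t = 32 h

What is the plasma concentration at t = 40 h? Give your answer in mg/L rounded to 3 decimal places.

479.054 mg/L

k = ln 2 / 21 = 0.03301 per h
Dose 1 (310 mg at t=0 h): 310·exp(−0.03301·40) = 82.789 mg/L
Dose 2 (460 mg at t=8 h): 460·exp(−0.03301·32) = 159.973 mg/L
Dose 3 (20 mg at t=16 h): 20·exp(−0.03301·24) = 9.057 mg/L
Dose 4 (190 mg at t=24 h): 190·exp(−0.03301·16) = 112.046 mg/L
Dose 5 (150 mg at t=32 h): 150·exp(−0.03301·8) = 115.190 mg/L
C(40) = 82.789 + 159.973 + 9.057 + 112.046 + 115.190 = 479.054 mg/L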